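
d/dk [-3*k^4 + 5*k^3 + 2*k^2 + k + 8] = -12*k^3 + 15*k^2 + 4*k + 1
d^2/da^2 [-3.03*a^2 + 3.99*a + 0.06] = -6.06000000000000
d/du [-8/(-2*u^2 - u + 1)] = 8*(-4*u - 1)/(2*u^2 + u - 1)^2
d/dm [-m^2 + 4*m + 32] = 4 - 2*m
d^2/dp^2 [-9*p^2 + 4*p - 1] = -18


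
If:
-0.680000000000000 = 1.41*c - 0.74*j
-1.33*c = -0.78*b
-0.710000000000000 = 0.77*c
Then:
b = -1.57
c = -0.92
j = -0.84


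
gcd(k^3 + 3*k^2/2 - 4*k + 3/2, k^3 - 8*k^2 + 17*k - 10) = k - 1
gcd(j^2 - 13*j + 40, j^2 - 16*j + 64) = j - 8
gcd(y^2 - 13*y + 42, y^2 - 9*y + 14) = y - 7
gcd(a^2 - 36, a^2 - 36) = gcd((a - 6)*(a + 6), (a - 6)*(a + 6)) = a^2 - 36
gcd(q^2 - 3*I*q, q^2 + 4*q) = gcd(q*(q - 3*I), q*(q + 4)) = q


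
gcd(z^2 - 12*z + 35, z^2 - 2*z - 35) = z - 7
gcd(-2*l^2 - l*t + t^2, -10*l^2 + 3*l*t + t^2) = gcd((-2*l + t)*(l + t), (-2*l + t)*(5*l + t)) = -2*l + t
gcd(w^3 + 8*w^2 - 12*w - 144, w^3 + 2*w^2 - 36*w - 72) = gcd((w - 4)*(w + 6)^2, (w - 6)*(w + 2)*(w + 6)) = w + 6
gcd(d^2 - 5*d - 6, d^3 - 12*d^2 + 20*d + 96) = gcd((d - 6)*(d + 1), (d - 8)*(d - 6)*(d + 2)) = d - 6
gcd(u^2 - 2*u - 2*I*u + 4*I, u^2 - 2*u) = u - 2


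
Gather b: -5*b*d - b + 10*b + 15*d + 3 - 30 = b*(9 - 5*d) + 15*d - 27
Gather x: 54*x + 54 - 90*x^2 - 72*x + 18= -90*x^2 - 18*x + 72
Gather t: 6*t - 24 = 6*t - 24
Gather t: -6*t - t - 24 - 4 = -7*t - 28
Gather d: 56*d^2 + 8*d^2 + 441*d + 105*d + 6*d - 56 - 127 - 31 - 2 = 64*d^2 + 552*d - 216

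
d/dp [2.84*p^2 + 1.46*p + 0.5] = 5.68*p + 1.46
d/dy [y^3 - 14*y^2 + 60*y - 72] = 3*y^2 - 28*y + 60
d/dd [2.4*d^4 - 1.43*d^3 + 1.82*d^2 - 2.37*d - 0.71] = 9.6*d^3 - 4.29*d^2 + 3.64*d - 2.37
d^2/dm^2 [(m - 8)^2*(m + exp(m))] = m^2*exp(m) - 12*m*exp(m) + 6*m + 34*exp(m) - 32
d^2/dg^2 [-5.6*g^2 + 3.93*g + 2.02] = -11.2000000000000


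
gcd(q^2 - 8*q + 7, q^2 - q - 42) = q - 7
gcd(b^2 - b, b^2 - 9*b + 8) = b - 1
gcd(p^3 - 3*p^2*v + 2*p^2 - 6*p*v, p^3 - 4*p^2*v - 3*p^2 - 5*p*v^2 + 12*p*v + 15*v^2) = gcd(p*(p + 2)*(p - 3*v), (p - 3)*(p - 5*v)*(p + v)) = 1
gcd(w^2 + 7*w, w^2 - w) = w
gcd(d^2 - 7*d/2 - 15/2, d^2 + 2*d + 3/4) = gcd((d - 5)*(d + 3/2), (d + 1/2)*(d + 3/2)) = d + 3/2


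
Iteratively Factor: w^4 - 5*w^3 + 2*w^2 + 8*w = (w - 4)*(w^3 - w^2 - 2*w) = (w - 4)*(w + 1)*(w^2 - 2*w) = (w - 4)*(w - 2)*(w + 1)*(w)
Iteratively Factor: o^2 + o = (o)*(o + 1)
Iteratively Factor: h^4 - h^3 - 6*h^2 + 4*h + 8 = (h - 2)*(h^3 + h^2 - 4*h - 4) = (h - 2)*(h + 1)*(h^2 - 4) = (h - 2)*(h + 1)*(h + 2)*(h - 2)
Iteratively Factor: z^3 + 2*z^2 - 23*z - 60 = (z + 3)*(z^2 - z - 20) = (z - 5)*(z + 3)*(z + 4)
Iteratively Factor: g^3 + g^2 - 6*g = (g - 2)*(g^2 + 3*g) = g*(g - 2)*(g + 3)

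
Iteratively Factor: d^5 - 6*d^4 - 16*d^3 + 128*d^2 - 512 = (d + 2)*(d^4 - 8*d^3 + 128*d - 256) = (d - 4)*(d + 2)*(d^3 - 4*d^2 - 16*d + 64) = (d - 4)*(d + 2)*(d + 4)*(d^2 - 8*d + 16) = (d - 4)^2*(d + 2)*(d + 4)*(d - 4)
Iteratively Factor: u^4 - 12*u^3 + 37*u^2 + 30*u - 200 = (u - 4)*(u^3 - 8*u^2 + 5*u + 50) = (u - 5)*(u - 4)*(u^2 - 3*u - 10) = (u - 5)^2*(u - 4)*(u + 2)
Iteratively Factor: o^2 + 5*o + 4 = (o + 4)*(o + 1)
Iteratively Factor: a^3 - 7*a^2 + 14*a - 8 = (a - 2)*(a^2 - 5*a + 4) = (a - 2)*(a - 1)*(a - 4)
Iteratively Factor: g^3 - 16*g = (g)*(g^2 - 16) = g*(g + 4)*(g - 4)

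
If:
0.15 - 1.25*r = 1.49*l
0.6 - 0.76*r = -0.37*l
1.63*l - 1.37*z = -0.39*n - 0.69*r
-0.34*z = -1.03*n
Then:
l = -0.40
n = -0.06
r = 0.60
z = -0.19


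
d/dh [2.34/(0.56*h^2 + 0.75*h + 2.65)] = (-2.6208*h - 1.755)/(0.56*h^2 + 0.75*h + 2.65)^2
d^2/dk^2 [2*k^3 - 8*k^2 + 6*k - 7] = 12*k - 16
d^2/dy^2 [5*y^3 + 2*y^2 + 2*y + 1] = 30*y + 4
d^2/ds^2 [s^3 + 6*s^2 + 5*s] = 6*s + 12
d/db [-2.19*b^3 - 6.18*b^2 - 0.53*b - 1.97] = -6.57*b^2 - 12.36*b - 0.53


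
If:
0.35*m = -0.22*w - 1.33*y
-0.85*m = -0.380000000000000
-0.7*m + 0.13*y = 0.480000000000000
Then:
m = 0.45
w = -37.59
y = 6.10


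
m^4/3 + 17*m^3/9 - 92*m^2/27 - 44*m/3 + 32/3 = (m/3 + 1)*(m - 8/3)*(m - 2/3)*(m + 6)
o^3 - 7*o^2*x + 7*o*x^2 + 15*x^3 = (o - 5*x)*(o - 3*x)*(o + x)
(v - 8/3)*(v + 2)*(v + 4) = v^3 + 10*v^2/3 - 8*v - 64/3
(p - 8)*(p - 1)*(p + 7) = p^3 - 2*p^2 - 55*p + 56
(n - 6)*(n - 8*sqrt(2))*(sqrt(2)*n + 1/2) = sqrt(2)*n^3 - 31*n^2/2 - 6*sqrt(2)*n^2 - 4*sqrt(2)*n + 93*n + 24*sqrt(2)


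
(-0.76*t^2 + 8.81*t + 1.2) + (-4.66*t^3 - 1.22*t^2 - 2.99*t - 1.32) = -4.66*t^3 - 1.98*t^2 + 5.82*t - 0.12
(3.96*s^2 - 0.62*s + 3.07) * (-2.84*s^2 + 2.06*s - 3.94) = -11.2464*s^4 + 9.9184*s^3 - 25.5984*s^2 + 8.767*s - 12.0958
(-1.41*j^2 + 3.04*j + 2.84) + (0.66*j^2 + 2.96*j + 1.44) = -0.75*j^2 + 6.0*j + 4.28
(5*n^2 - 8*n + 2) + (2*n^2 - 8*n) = 7*n^2 - 16*n + 2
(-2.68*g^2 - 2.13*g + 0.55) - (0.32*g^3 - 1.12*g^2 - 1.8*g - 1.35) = -0.32*g^3 - 1.56*g^2 - 0.33*g + 1.9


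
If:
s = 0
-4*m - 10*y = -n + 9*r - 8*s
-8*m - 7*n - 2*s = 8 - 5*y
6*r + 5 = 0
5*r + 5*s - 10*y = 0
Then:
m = 859/432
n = -401/108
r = -5/6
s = 0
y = -5/12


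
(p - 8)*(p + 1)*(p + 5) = p^3 - 2*p^2 - 43*p - 40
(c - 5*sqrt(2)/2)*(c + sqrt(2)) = c^2 - 3*sqrt(2)*c/2 - 5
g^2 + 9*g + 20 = (g + 4)*(g + 5)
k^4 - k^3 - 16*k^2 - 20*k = k*(k - 5)*(k + 2)^2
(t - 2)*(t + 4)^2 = t^3 + 6*t^2 - 32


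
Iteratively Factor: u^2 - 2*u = (u - 2)*(u)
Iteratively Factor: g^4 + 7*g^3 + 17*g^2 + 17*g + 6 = (g + 3)*(g^3 + 4*g^2 + 5*g + 2) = (g + 1)*(g + 3)*(g^2 + 3*g + 2) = (g + 1)*(g + 2)*(g + 3)*(g + 1)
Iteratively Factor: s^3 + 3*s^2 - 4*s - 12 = (s - 2)*(s^2 + 5*s + 6) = (s - 2)*(s + 3)*(s + 2)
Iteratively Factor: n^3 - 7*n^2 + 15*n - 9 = (n - 1)*(n^2 - 6*n + 9) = (n - 3)*(n - 1)*(n - 3)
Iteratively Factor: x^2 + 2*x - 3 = (x - 1)*(x + 3)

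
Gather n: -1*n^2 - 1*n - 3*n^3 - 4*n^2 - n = -3*n^3 - 5*n^2 - 2*n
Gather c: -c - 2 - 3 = -c - 5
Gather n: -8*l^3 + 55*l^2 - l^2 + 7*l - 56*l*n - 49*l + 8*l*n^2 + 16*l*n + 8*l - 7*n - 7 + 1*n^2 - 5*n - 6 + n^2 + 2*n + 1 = -8*l^3 + 54*l^2 - 34*l + n^2*(8*l + 2) + n*(-40*l - 10) - 12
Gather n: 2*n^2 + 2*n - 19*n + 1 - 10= 2*n^2 - 17*n - 9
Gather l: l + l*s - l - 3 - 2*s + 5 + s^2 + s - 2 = l*s + s^2 - s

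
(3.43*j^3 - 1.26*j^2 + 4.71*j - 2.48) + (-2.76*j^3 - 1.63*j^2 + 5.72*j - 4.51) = 0.67*j^3 - 2.89*j^2 + 10.43*j - 6.99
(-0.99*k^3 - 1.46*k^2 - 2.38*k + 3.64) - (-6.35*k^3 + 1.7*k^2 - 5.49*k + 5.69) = 5.36*k^3 - 3.16*k^2 + 3.11*k - 2.05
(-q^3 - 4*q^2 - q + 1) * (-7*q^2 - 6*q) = 7*q^5 + 34*q^4 + 31*q^3 - q^2 - 6*q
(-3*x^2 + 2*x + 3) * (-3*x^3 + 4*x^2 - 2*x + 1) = 9*x^5 - 18*x^4 + 5*x^3 + 5*x^2 - 4*x + 3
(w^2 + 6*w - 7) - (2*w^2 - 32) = -w^2 + 6*w + 25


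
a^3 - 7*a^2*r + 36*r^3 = (a - 6*r)*(a - 3*r)*(a + 2*r)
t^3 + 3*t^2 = t^2*(t + 3)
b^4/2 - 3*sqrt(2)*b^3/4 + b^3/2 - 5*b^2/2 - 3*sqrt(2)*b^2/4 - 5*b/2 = b*(b/2 + 1/2)*(b - 5*sqrt(2)/2)*(b + sqrt(2))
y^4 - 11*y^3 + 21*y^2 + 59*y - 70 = (y - 7)*(y - 5)*(y - 1)*(y + 2)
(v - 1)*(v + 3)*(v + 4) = v^3 + 6*v^2 + 5*v - 12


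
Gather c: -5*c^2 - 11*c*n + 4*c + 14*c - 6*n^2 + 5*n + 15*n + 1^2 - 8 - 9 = -5*c^2 + c*(18 - 11*n) - 6*n^2 + 20*n - 16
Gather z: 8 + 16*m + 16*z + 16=16*m + 16*z + 24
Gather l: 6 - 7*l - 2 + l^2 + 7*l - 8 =l^2 - 4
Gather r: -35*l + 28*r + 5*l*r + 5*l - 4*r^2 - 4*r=-30*l - 4*r^2 + r*(5*l + 24)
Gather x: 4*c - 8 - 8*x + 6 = 4*c - 8*x - 2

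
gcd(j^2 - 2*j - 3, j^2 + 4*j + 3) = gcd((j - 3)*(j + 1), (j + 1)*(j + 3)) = j + 1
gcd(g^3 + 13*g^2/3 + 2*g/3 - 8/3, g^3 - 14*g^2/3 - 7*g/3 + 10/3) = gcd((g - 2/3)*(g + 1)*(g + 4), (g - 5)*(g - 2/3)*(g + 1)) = g^2 + g/3 - 2/3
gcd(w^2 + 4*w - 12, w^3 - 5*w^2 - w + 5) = 1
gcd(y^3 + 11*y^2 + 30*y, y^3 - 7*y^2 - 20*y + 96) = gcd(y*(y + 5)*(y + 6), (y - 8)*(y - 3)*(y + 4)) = 1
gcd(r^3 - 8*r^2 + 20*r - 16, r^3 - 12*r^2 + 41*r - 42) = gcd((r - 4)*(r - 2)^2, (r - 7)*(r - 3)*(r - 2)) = r - 2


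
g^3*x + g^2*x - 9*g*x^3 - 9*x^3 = (g - 3*x)*(g + 3*x)*(g*x + x)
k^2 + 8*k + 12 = (k + 2)*(k + 6)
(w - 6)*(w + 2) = w^2 - 4*w - 12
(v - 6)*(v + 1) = v^2 - 5*v - 6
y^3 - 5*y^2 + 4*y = y*(y - 4)*(y - 1)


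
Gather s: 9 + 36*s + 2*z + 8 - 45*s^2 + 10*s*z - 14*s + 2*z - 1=-45*s^2 + s*(10*z + 22) + 4*z + 16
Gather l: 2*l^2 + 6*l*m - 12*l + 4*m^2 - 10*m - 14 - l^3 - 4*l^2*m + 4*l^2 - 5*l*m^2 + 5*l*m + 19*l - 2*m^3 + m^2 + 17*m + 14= -l^3 + l^2*(6 - 4*m) + l*(-5*m^2 + 11*m + 7) - 2*m^3 + 5*m^2 + 7*m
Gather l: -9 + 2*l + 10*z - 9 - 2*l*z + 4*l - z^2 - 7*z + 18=l*(6 - 2*z) - z^2 + 3*z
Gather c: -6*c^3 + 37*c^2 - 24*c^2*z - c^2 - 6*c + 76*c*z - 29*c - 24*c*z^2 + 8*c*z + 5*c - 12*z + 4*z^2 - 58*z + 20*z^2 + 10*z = -6*c^3 + c^2*(36 - 24*z) + c*(-24*z^2 + 84*z - 30) + 24*z^2 - 60*z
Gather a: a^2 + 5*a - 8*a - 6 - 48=a^2 - 3*a - 54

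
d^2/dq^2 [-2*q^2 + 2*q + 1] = -4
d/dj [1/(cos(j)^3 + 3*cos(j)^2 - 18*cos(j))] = 3*(sin(j) - 6*sin(j)/cos(j)^2 + 2*tan(j))/((cos(j) - 3)^2*(cos(j) + 6)^2)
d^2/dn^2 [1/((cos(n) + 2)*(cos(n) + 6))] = 2*(-2*sin(n)^4 + 9*sin(n)^2 + 63*cos(n) - 3*cos(3*n) + 45)/((cos(n) + 2)^3*(cos(n) + 6)^3)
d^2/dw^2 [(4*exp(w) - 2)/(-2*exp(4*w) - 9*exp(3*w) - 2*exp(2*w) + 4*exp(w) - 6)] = (-144*exp(8*w) - 664*exp(7*w) - 500*exp(6*w) + 1050*exp(5*w) + 876*exp(4*w) + 2280*exp(3*w) - 732*exp(2*w) - 160*exp(w) - 96)*exp(w)/(8*exp(12*w) + 108*exp(11*w) + 510*exp(10*w) + 897*exp(9*w) + 150*exp(8*w) - 312*exp(7*w) + 1274*exp(6*w) + 744*exp(5*w) - 912*exp(4*w) + 620*exp(3*w) + 504*exp(2*w) - 432*exp(w) + 216)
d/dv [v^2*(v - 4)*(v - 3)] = v*(4*v^2 - 21*v + 24)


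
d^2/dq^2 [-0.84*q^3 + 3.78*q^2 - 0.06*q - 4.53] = 7.56 - 5.04*q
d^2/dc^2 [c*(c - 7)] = 2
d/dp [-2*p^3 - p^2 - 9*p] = -6*p^2 - 2*p - 9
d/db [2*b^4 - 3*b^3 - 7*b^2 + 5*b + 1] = 8*b^3 - 9*b^2 - 14*b + 5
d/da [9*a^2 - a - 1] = 18*a - 1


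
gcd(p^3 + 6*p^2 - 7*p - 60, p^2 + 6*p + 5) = p + 5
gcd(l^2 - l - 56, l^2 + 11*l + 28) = l + 7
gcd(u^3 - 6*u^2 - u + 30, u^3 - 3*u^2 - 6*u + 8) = u + 2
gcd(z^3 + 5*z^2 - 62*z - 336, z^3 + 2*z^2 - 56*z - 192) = z^2 - 2*z - 48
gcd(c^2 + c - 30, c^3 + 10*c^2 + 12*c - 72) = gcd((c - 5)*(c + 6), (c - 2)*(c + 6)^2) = c + 6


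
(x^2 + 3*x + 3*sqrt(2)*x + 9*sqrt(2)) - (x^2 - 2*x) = 3*sqrt(2)*x + 5*x + 9*sqrt(2)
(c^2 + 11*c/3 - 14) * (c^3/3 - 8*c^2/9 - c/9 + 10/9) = c^5/3 + c^4/3 - 217*c^3/27 + 355*c^2/27 + 152*c/27 - 140/9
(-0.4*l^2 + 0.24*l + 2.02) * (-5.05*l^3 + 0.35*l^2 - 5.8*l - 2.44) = 2.02*l^5 - 1.352*l^4 - 7.797*l^3 + 0.291*l^2 - 12.3016*l - 4.9288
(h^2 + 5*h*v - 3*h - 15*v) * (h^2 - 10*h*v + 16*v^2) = h^4 - 5*h^3*v - 3*h^3 - 34*h^2*v^2 + 15*h^2*v + 80*h*v^3 + 102*h*v^2 - 240*v^3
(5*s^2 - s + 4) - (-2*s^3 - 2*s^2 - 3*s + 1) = 2*s^3 + 7*s^2 + 2*s + 3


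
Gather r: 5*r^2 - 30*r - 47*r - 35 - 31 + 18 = 5*r^2 - 77*r - 48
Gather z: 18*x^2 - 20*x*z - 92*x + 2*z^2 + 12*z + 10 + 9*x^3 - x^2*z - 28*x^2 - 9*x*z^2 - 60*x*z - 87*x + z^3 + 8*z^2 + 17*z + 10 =9*x^3 - 10*x^2 - 179*x + z^3 + z^2*(10 - 9*x) + z*(-x^2 - 80*x + 29) + 20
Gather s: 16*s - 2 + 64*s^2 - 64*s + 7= 64*s^2 - 48*s + 5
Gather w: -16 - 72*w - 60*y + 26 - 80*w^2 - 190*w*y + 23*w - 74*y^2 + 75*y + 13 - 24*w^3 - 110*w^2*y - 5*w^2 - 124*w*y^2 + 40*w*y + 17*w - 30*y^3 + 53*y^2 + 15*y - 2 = -24*w^3 + w^2*(-110*y - 85) + w*(-124*y^2 - 150*y - 32) - 30*y^3 - 21*y^2 + 30*y + 21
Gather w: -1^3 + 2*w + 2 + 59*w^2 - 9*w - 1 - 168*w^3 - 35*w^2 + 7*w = -168*w^3 + 24*w^2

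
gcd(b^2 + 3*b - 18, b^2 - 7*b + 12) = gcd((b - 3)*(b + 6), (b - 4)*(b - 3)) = b - 3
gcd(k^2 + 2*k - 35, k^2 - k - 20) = k - 5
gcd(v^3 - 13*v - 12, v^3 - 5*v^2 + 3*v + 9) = v + 1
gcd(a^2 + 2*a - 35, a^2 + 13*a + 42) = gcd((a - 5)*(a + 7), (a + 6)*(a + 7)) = a + 7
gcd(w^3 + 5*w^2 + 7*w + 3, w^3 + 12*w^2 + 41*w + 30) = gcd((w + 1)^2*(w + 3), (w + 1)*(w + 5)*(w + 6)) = w + 1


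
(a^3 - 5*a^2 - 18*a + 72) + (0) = a^3 - 5*a^2 - 18*a + 72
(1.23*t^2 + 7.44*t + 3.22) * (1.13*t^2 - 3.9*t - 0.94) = 1.3899*t^4 + 3.6102*t^3 - 26.5336*t^2 - 19.5516*t - 3.0268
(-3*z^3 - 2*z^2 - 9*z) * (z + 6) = -3*z^4 - 20*z^3 - 21*z^2 - 54*z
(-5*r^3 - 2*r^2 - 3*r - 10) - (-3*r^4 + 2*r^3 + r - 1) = 3*r^4 - 7*r^3 - 2*r^2 - 4*r - 9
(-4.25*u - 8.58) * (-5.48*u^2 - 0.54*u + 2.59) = 23.29*u^3 + 49.3134*u^2 - 6.3743*u - 22.2222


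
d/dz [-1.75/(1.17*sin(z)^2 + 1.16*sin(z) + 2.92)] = (4.095*sin(z) + 2.03)*cos(z)/(1.17*sin(z)^2 + 1.16*sin(z) + 2.92)^2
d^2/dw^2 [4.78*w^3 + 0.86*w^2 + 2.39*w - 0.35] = 28.68*w + 1.72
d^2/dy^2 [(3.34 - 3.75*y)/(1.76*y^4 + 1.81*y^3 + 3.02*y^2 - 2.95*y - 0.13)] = (-139.392*y^7 + 15.7836800000001*y^6 + 125.89287*y^5 + 211.046412*y^4 + 97.1393579999999*y^3 + 74.3510400000001*y^2 - 182.654448*y + 63.631518)/(5.451776*y^12 + 16.819968*y^11 + 45.362064*y^10 + 36.239053*y^9 + 20.243994*y^8 - 76.033521*y^7 - 28.682467*y^6 - 33.674841*y^5 + 79.541736*y^4 - 18.631588*y^3 - 3.240861*y^2 - 0.149565*y - 0.002197)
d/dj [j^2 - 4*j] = 2*j - 4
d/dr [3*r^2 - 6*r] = 6*r - 6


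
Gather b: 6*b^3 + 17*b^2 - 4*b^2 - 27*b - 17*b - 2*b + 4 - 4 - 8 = 6*b^3 + 13*b^2 - 46*b - 8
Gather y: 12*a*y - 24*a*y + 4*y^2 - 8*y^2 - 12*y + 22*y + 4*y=-4*y^2 + y*(14 - 12*a)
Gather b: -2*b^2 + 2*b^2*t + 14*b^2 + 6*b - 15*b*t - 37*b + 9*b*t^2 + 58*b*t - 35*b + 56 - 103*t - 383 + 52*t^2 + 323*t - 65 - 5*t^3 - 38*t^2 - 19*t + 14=b^2*(2*t + 12) + b*(9*t^2 + 43*t - 66) - 5*t^3 + 14*t^2 + 201*t - 378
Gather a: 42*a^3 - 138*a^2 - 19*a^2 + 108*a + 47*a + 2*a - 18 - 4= 42*a^3 - 157*a^2 + 157*a - 22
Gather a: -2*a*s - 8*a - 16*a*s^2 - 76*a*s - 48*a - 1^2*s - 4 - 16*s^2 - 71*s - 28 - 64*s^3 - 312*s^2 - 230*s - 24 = a*(-16*s^2 - 78*s - 56) - 64*s^3 - 328*s^2 - 302*s - 56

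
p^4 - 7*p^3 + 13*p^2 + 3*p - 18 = (p - 3)^2*(p - 2)*(p + 1)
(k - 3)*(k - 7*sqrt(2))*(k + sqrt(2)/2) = k^3 - 13*sqrt(2)*k^2/2 - 3*k^2 - 7*k + 39*sqrt(2)*k/2 + 21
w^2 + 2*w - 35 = (w - 5)*(w + 7)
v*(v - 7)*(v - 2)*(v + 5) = v^4 - 4*v^3 - 31*v^2 + 70*v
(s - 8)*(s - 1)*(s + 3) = s^3 - 6*s^2 - 19*s + 24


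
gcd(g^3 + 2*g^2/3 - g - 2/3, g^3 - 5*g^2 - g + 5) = g^2 - 1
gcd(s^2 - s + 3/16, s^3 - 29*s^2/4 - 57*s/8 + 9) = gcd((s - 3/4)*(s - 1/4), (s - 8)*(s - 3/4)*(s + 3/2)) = s - 3/4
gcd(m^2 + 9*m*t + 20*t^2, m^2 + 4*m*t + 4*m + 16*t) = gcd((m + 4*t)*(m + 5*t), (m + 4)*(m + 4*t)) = m + 4*t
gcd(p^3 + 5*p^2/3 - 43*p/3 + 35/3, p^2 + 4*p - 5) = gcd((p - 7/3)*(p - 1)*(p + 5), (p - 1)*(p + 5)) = p^2 + 4*p - 5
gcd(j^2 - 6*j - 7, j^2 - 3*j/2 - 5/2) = j + 1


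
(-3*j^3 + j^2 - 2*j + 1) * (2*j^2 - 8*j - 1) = -6*j^5 + 26*j^4 - 9*j^3 + 17*j^2 - 6*j - 1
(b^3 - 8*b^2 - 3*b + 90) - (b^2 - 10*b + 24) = b^3 - 9*b^2 + 7*b + 66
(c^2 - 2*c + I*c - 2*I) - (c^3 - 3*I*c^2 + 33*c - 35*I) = -c^3 + c^2 + 3*I*c^2 - 35*c + I*c + 33*I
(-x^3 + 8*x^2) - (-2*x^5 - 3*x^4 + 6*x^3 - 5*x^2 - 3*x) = 2*x^5 + 3*x^4 - 7*x^3 + 13*x^2 + 3*x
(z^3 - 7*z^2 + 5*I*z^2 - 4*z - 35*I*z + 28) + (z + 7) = z^3 - 7*z^2 + 5*I*z^2 - 3*z - 35*I*z + 35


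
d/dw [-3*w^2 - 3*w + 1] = -6*w - 3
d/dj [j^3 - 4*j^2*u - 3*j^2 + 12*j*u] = 3*j^2 - 8*j*u - 6*j + 12*u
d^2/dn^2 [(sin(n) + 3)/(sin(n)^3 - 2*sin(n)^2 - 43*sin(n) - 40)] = (-4*sin(n)^6 - 17*sin(n)^5 - 87*sin(n)^4 - 113*sin(n)^3 - 1263*sin(n)^2 - 1826*sin(n) + 7174)/((sin(n) - 8)^3*(sin(n) + 1)^2*(sin(n) + 5)^3)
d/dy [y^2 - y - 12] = 2*y - 1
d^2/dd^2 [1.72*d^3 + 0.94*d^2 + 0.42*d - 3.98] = 10.32*d + 1.88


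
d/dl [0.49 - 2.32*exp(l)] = -2.32*exp(l)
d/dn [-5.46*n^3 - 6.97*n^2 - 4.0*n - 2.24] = -16.38*n^2 - 13.94*n - 4.0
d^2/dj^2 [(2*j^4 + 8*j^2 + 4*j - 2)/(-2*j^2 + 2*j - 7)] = 8*(-2*j^6 + 6*j^5 - 27*j^4 + 44*j^3 - 57*j^2 + 36*j - 117)/(8*j^6 - 24*j^5 + 108*j^4 - 176*j^3 + 378*j^2 - 294*j + 343)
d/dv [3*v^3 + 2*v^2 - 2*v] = 9*v^2 + 4*v - 2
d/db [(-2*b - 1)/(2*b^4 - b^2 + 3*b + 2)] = (-4*b^4 + 2*b^2 - 6*b + (2*b + 1)*(8*b^3 - 2*b + 3) - 4)/(2*b^4 - b^2 + 3*b + 2)^2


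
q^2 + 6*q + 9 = (q + 3)^2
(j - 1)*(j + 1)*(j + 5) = j^3 + 5*j^2 - j - 5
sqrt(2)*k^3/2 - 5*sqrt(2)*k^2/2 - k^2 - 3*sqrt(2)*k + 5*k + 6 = (k - 6)*(k - sqrt(2))*(sqrt(2)*k/2 + sqrt(2)/2)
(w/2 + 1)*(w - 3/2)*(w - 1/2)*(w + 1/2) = w^4/2 + w^3/4 - 13*w^2/8 - w/16 + 3/8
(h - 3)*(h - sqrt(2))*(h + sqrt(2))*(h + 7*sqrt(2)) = h^4 - 3*h^3 + 7*sqrt(2)*h^3 - 21*sqrt(2)*h^2 - 2*h^2 - 14*sqrt(2)*h + 6*h + 42*sqrt(2)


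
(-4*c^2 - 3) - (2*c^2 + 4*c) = -6*c^2 - 4*c - 3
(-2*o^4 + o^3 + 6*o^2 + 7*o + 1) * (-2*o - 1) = 4*o^5 - 13*o^3 - 20*o^2 - 9*o - 1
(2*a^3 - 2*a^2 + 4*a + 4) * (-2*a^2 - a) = -4*a^5 + 2*a^4 - 6*a^3 - 12*a^2 - 4*a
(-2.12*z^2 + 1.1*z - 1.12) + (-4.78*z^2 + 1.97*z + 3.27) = -6.9*z^2 + 3.07*z + 2.15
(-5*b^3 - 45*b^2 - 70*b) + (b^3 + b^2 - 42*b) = -4*b^3 - 44*b^2 - 112*b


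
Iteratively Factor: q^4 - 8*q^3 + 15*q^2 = (q)*(q^3 - 8*q^2 + 15*q) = q*(q - 3)*(q^2 - 5*q) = q^2*(q - 3)*(q - 5)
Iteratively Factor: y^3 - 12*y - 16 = (y + 2)*(y^2 - 2*y - 8) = (y + 2)^2*(y - 4)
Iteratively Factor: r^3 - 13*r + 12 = (r - 1)*(r^2 + r - 12) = (r - 1)*(r + 4)*(r - 3)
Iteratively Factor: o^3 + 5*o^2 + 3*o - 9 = (o + 3)*(o^2 + 2*o - 3) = (o - 1)*(o + 3)*(o + 3)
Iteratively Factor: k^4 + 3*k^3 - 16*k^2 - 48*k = (k + 3)*(k^3 - 16*k) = (k - 4)*(k + 3)*(k^2 + 4*k) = (k - 4)*(k + 3)*(k + 4)*(k)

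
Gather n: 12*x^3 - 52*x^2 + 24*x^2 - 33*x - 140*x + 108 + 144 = 12*x^3 - 28*x^2 - 173*x + 252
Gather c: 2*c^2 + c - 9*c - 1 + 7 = 2*c^2 - 8*c + 6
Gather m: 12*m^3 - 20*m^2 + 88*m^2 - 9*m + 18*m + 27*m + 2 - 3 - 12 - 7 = 12*m^3 + 68*m^2 + 36*m - 20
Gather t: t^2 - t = t^2 - t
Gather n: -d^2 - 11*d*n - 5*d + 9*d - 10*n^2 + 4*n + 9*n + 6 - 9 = -d^2 + 4*d - 10*n^2 + n*(13 - 11*d) - 3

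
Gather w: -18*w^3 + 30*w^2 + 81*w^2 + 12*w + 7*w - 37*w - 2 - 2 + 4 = -18*w^3 + 111*w^2 - 18*w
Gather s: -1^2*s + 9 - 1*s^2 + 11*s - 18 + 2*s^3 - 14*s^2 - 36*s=2*s^3 - 15*s^2 - 26*s - 9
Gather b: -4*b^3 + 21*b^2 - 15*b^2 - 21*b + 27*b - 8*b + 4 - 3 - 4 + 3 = -4*b^3 + 6*b^2 - 2*b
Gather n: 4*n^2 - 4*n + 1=4*n^2 - 4*n + 1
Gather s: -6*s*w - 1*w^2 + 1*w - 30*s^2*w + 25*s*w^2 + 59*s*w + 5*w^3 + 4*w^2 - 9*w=-30*s^2*w + s*(25*w^2 + 53*w) + 5*w^3 + 3*w^2 - 8*w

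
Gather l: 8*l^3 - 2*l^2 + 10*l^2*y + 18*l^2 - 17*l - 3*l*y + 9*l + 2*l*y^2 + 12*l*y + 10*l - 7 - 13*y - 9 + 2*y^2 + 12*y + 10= 8*l^3 + l^2*(10*y + 16) + l*(2*y^2 + 9*y + 2) + 2*y^2 - y - 6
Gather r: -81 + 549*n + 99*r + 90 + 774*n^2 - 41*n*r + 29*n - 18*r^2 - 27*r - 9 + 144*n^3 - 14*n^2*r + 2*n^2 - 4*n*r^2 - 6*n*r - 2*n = 144*n^3 + 776*n^2 + 576*n + r^2*(-4*n - 18) + r*(-14*n^2 - 47*n + 72)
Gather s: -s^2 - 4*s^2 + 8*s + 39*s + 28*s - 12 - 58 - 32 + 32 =-5*s^2 + 75*s - 70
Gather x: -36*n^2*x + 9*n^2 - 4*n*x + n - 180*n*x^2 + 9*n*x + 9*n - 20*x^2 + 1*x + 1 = 9*n^2 + 10*n + x^2*(-180*n - 20) + x*(-36*n^2 + 5*n + 1) + 1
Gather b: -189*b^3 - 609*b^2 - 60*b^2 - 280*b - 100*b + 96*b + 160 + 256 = -189*b^3 - 669*b^2 - 284*b + 416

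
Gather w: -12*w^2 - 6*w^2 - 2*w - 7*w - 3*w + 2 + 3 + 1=-18*w^2 - 12*w + 6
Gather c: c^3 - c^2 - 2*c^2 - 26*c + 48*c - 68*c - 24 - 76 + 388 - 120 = c^3 - 3*c^2 - 46*c + 168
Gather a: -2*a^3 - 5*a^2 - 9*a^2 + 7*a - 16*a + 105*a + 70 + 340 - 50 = -2*a^3 - 14*a^2 + 96*a + 360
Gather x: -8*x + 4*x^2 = 4*x^2 - 8*x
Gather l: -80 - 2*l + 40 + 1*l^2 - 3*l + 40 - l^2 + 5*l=0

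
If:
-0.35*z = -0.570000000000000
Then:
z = 1.63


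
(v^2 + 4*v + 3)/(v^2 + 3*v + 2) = (v + 3)/(v + 2)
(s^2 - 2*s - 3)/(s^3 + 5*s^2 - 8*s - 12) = (s - 3)/(s^2 + 4*s - 12)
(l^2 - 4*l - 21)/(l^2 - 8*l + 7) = (l + 3)/(l - 1)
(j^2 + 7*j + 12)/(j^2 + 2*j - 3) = (j + 4)/(j - 1)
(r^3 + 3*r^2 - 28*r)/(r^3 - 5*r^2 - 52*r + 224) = r/(r - 8)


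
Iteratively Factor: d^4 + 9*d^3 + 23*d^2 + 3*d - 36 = (d + 3)*(d^3 + 6*d^2 + 5*d - 12) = (d - 1)*(d + 3)*(d^2 + 7*d + 12) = (d - 1)*(d + 3)*(d + 4)*(d + 3)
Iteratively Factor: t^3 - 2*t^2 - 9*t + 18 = (t - 3)*(t^2 + t - 6) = (t - 3)*(t - 2)*(t + 3)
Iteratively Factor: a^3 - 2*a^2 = (a)*(a^2 - 2*a) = a^2*(a - 2)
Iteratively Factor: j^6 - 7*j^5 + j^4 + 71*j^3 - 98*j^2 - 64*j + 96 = (j + 3)*(j^5 - 10*j^4 + 31*j^3 - 22*j^2 - 32*j + 32) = (j - 1)*(j + 3)*(j^4 - 9*j^3 + 22*j^2 - 32) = (j - 1)*(j + 1)*(j + 3)*(j^3 - 10*j^2 + 32*j - 32) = (j - 4)*(j - 1)*(j + 1)*(j + 3)*(j^2 - 6*j + 8) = (j - 4)*(j - 2)*(j - 1)*(j + 1)*(j + 3)*(j - 4)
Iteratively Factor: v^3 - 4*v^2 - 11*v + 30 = (v + 3)*(v^2 - 7*v + 10) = (v - 2)*(v + 3)*(v - 5)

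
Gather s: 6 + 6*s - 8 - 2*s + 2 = 4*s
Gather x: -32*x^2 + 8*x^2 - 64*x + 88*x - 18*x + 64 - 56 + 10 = -24*x^2 + 6*x + 18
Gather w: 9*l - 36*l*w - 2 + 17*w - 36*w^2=9*l - 36*w^2 + w*(17 - 36*l) - 2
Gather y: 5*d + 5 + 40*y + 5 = 5*d + 40*y + 10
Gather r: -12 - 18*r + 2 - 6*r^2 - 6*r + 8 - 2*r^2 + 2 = -8*r^2 - 24*r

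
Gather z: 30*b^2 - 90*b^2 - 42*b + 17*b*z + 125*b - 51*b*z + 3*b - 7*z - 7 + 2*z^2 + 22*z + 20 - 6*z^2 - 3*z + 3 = -60*b^2 + 86*b - 4*z^2 + z*(12 - 34*b) + 16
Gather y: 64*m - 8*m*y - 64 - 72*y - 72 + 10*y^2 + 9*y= 64*m + 10*y^2 + y*(-8*m - 63) - 136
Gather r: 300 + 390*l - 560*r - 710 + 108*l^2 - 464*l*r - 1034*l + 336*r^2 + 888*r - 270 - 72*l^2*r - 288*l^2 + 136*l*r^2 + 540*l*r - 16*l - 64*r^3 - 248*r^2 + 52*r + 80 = -180*l^2 - 660*l - 64*r^3 + r^2*(136*l + 88) + r*(-72*l^2 + 76*l + 380) - 600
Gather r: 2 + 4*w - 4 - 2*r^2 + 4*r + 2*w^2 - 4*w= -2*r^2 + 4*r + 2*w^2 - 2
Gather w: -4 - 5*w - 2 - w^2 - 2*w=-w^2 - 7*w - 6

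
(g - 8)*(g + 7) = g^2 - g - 56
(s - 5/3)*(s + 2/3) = s^2 - s - 10/9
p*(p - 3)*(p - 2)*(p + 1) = p^4 - 4*p^3 + p^2 + 6*p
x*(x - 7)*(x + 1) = x^3 - 6*x^2 - 7*x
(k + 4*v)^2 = k^2 + 8*k*v + 16*v^2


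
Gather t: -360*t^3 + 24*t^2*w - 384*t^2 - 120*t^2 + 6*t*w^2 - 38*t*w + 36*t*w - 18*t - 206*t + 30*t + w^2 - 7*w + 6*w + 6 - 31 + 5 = -360*t^3 + t^2*(24*w - 504) + t*(6*w^2 - 2*w - 194) + w^2 - w - 20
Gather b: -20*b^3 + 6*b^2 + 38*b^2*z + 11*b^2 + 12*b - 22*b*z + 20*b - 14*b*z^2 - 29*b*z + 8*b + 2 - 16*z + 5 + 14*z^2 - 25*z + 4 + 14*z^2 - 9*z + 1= -20*b^3 + b^2*(38*z + 17) + b*(-14*z^2 - 51*z + 40) + 28*z^2 - 50*z + 12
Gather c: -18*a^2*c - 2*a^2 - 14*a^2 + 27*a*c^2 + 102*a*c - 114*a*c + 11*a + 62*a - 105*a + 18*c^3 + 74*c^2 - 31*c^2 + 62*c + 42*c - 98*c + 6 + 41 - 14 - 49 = -16*a^2 - 32*a + 18*c^3 + c^2*(27*a + 43) + c*(-18*a^2 - 12*a + 6) - 16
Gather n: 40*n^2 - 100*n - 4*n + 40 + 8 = 40*n^2 - 104*n + 48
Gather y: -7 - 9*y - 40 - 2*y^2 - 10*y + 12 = -2*y^2 - 19*y - 35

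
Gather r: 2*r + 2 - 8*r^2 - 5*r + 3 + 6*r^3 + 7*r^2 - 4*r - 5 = 6*r^3 - r^2 - 7*r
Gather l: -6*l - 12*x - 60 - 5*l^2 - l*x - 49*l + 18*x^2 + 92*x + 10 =-5*l^2 + l*(-x - 55) + 18*x^2 + 80*x - 50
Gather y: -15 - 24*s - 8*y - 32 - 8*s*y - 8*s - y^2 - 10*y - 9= -32*s - y^2 + y*(-8*s - 18) - 56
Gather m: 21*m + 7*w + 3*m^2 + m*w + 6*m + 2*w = 3*m^2 + m*(w + 27) + 9*w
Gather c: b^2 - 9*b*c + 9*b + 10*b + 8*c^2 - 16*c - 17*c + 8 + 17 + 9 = b^2 + 19*b + 8*c^2 + c*(-9*b - 33) + 34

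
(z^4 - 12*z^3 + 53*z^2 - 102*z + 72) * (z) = z^5 - 12*z^4 + 53*z^3 - 102*z^2 + 72*z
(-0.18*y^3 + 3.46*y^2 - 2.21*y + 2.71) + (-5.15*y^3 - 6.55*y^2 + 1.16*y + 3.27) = -5.33*y^3 - 3.09*y^2 - 1.05*y + 5.98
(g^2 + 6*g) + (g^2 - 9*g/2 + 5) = 2*g^2 + 3*g/2 + 5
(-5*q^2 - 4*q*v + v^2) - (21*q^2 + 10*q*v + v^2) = -26*q^2 - 14*q*v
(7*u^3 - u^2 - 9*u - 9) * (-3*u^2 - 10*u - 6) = -21*u^5 - 67*u^4 - 5*u^3 + 123*u^2 + 144*u + 54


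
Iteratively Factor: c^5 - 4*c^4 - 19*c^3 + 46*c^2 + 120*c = (c)*(c^4 - 4*c^3 - 19*c^2 + 46*c + 120) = c*(c + 3)*(c^3 - 7*c^2 + 2*c + 40) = c*(c - 5)*(c + 3)*(c^2 - 2*c - 8) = c*(c - 5)*(c - 4)*(c + 3)*(c + 2)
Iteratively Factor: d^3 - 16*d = (d)*(d^2 - 16) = d*(d - 4)*(d + 4)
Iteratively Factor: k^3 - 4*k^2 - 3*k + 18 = (k - 3)*(k^2 - k - 6) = (k - 3)*(k + 2)*(k - 3)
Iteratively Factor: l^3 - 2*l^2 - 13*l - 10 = (l - 5)*(l^2 + 3*l + 2) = (l - 5)*(l + 2)*(l + 1)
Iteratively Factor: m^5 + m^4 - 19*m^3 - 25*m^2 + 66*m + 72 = (m + 3)*(m^4 - 2*m^3 - 13*m^2 + 14*m + 24) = (m + 3)^2*(m^3 - 5*m^2 + 2*m + 8) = (m - 4)*(m + 3)^2*(m^2 - m - 2) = (m - 4)*(m + 1)*(m + 3)^2*(m - 2)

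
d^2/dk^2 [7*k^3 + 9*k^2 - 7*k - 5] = 42*k + 18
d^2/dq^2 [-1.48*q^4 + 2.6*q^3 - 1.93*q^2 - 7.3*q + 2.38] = -17.76*q^2 + 15.6*q - 3.86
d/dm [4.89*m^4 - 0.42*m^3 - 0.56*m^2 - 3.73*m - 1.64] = 19.56*m^3 - 1.26*m^2 - 1.12*m - 3.73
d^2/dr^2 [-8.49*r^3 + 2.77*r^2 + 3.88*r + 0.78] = 5.54 - 50.94*r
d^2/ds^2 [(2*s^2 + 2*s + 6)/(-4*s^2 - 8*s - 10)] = 2*(4*s^3 - 6*s^2 - 42*s - 23)/(8*s^6 + 48*s^5 + 156*s^4 + 304*s^3 + 390*s^2 + 300*s + 125)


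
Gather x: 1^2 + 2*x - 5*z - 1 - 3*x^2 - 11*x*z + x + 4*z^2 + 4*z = -3*x^2 + x*(3 - 11*z) + 4*z^2 - z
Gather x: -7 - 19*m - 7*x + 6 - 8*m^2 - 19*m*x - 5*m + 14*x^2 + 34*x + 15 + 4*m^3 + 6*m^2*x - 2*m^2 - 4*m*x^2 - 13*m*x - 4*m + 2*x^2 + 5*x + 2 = 4*m^3 - 10*m^2 - 28*m + x^2*(16 - 4*m) + x*(6*m^2 - 32*m + 32) + 16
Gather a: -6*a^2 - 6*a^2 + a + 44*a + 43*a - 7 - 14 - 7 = -12*a^2 + 88*a - 28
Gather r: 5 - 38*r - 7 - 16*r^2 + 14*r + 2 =-16*r^2 - 24*r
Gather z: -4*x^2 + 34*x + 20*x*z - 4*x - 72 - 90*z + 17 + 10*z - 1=-4*x^2 + 30*x + z*(20*x - 80) - 56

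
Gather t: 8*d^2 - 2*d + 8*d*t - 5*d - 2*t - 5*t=8*d^2 - 7*d + t*(8*d - 7)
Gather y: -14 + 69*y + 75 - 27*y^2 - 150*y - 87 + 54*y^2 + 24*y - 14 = 27*y^2 - 57*y - 40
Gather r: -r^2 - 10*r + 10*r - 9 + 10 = 1 - r^2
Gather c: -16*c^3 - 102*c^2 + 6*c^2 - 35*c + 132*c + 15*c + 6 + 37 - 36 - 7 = -16*c^3 - 96*c^2 + 112*c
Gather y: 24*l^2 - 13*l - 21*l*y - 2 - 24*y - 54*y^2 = 24*l^2 - 13*l - 54*y^2 + y*(-21*l - 24) - 2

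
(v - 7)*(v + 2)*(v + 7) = v^3 + 2*v^2 - 49*v - 98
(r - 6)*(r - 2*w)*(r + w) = r^3 - r^2*w - 6*r^2 - 2*r*w^2 + 6*r*w + 12*w^2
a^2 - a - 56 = (a - 8)*(a + 7)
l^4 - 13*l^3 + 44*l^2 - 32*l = l*(l - 8)*(l - 4)*(l - 1)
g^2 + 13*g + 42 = (g + 6)*(g + 7)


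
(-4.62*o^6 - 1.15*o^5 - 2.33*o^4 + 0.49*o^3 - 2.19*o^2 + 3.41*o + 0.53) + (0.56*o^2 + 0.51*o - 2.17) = -4.62*o^6 - 1.15*o^5 - 2.33*o^4 + 0.49*o^3 - 1.63*o^2 + 3.92*o - 1.64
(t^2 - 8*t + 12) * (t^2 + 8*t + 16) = t^4 - 36*t^2 - 32*t + 192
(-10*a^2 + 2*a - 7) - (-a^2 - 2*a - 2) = -9*a^2 + 4*a - 5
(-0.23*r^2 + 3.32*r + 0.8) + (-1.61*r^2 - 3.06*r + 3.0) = -1.84*r^2 + 0.26*r + 3.8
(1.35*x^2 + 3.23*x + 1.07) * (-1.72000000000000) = -2.322*x^2 - 5.5556*x - 1.8404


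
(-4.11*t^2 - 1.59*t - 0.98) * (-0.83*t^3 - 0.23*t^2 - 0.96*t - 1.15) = 3.4113*t^5 + 2.265*t^4 + 5.1247*t^3 + 6.4783*t^2 + 2.7693*t + 1.127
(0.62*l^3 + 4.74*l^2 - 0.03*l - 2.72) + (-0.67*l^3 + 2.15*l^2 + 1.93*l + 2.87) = -0.05*l^3 + 6.89*l^2 + 1.9*l + 0.15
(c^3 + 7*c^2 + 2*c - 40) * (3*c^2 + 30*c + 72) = 3*c^5 + 51*c^4 + 288*c^3 + 444*c^2 - 1056*c - 2880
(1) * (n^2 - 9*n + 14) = n^2 - 9*n + 14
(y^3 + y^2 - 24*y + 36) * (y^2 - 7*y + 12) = y^5 - 6*y^4 - 19*y^3 + 216*y^2 - 540*y + 432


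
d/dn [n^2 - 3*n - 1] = 2*n - 3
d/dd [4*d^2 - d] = 8*d - 1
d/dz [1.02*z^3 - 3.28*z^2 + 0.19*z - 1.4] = 3.06*z^2 - 6.56*z + 0.19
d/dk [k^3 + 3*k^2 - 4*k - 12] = 3*k^2 + 6*k - 4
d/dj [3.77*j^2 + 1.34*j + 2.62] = 7.54*j + 1.34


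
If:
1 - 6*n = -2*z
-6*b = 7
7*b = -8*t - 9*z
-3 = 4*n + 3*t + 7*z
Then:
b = -7/6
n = -2/7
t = 107/42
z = -19/14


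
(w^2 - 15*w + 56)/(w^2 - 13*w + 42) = (w - 8)/(w - 6)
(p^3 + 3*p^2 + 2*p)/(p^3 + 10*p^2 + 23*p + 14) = p/(p + 7)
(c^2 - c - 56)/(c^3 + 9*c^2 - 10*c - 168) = (c - 8)/(c^2 + 2*c - 24)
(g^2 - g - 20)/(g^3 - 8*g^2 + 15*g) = (g + 4)/(g*(g - 3))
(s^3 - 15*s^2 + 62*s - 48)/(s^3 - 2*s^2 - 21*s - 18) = (s^2 - 9*s + 8)/(s^2 + 4*s + 3)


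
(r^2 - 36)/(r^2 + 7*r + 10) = (r^2 - 36)/(r^2 + 7*r + 10)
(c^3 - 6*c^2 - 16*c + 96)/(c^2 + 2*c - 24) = (c^2 - 2*c - 24)/(c + 6)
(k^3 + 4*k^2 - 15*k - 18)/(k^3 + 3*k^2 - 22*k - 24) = (k - 3)/(k - 4)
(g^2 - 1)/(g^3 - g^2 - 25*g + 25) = (g + 1)/(g^2 - 25)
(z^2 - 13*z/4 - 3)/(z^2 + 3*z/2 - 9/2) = (4*z^2 - 13*z - 12)/(2*(2*z^2 + 3*z - 9))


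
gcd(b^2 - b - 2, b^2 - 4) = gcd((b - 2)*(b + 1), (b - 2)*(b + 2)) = b - 2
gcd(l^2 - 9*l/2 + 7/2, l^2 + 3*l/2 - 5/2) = l - 1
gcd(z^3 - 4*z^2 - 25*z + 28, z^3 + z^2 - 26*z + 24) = z - 1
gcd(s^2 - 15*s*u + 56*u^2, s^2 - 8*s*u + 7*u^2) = s - 7*u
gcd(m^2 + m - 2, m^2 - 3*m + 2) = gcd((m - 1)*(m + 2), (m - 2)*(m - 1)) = m - 1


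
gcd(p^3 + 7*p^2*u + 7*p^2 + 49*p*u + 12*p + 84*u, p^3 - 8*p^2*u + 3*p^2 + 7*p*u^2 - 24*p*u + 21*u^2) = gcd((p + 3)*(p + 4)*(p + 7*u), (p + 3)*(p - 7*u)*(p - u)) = p + 3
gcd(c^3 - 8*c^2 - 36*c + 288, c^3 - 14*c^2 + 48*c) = c^2 - 14*c + 48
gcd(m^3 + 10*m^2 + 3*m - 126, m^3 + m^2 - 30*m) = m + 6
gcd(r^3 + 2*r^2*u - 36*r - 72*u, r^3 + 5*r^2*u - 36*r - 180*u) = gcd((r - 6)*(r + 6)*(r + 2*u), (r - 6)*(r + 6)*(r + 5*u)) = r^2 - 36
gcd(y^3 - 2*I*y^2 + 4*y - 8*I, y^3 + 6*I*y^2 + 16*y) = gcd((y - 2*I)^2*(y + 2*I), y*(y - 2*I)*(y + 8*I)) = y - 2*I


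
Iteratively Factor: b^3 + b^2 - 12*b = (b)*(b^2 + b - 12) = b*(b + 4)*(b - 3)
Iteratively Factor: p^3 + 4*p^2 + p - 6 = (p + 3)*(p^2 + p - 2) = (p - 1)*(p + 3)*(p + 2)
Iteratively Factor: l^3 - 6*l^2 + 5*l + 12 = (l + 1)*(l^2 - 7*l + 12) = (l - 3)*(l + 1)*(l - 4)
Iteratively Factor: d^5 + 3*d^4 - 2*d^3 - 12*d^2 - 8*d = (d)*(d^4 + 3*d^3 - 2*d^2 - 12*d - 8) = d*(d - 2)*(d^3 + 5*d^2 + 8*d + 4) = d*(d - 2)*(d + 1)*(d^2 + 4*d + 4) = d*(d - 2)*(d + 1)*(d + 2)*(d + 2)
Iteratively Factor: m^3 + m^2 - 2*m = (m + 2)*(m^2 - m) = m*(m + 2)*(m - 1)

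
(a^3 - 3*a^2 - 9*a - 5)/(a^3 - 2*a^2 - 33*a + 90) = (a^2 + 2*a + 1)/(a^2 + 3*a - 18)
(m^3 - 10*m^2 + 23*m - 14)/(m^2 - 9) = (m^3 - 10*m^2 + 23*m - 14)/(m^2 - 9)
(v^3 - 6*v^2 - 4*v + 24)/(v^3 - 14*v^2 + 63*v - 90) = (v^2 - 4)/(v^2 - 8*v + 15)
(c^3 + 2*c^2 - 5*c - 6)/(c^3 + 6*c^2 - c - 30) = (c + 1)/(c + 5)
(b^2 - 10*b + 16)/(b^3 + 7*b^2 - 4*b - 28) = (b - 8)/(b^2 + 9*b + 14)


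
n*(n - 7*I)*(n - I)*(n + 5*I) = n^4 - 3*I*n^3 + 33*n^2 - 35*I*n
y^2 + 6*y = y*(y + 6)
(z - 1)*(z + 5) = z^2 + 4*z - 5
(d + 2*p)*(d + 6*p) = d^2 + 8*d*p + 12*p^2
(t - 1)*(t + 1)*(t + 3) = t^3 + 3*t^2 - t - 3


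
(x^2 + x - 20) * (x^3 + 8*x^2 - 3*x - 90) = x^5 + 9*x^4 - 15*x^3 - 253*x^2 - 30*x + 1800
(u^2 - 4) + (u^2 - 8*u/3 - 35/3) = 2*u^2 - 8*u/3 - 47/3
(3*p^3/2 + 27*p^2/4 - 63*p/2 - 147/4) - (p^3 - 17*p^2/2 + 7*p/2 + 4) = p^3/2 + 61*p^2/4 - 35*p - 163/4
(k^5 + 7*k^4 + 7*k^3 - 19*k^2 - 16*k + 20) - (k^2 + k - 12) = k^5 + 7*k^4 + 7*k^3 - 20*k^2 - 17*k + 32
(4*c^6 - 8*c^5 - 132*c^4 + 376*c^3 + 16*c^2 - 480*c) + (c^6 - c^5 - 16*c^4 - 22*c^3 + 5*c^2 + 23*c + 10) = 5*c^6 - 9*c^5 - 148*c^4 + 354*c^3 + 21*c^2 - 457*c + 10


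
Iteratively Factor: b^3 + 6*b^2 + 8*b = (b)*(b^2 + 6*b + 8) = b*(b + 4)*(b + 2)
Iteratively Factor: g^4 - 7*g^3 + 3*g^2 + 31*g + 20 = (g + 1)*(g^3 - 8*g^2 + 11*g + 20) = (g + 1)^2*(g^2 - 9*g + 20) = (g - 5)*(g + 1)^2*(g - 4)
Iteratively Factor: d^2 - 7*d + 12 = (d - 4)*(d - 3)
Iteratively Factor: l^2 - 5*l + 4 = (l - 1)*(l - 4)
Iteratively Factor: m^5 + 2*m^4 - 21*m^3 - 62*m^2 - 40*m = (m - 5)*(m^4 + 7*m^3 + 14*m^2 + 8*m) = (m - 5)*(m + 4)*(m^3 + 3*m^2 + 2*m) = (m - 5)*(m + 2)*(m + 4)*(m^2 + m) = (m - 5)*(m + 1)*(m + 2)*(m + 4)*(m)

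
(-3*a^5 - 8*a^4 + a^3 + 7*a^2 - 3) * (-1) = 3*a^5 + 8*a^4 - a^3 - 7*a^2 + 3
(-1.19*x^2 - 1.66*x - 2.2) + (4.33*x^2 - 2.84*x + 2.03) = 3.14*x^2 - 4.5*x - 0.17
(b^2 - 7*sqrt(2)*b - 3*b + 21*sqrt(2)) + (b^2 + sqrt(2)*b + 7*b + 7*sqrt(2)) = 2*b^2 - 6*sqrt(2)*b + 4*b + 28*sqrt(2)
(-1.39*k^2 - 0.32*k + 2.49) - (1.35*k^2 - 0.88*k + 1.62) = -2.74*k^2 + 0.56*k + 0.87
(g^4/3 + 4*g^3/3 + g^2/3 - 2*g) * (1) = g^4/3 + 4*g^3/3 + g^2/3 - 2*g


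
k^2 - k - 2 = (k - 2)*(k + 1)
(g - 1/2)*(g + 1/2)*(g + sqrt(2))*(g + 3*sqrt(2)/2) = g^4 + 5*sqrt(2)*g^3/2 + 11*g^2/4 - 5*sqrt(2)*g/8 - 3/4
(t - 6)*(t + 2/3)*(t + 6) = t^3 + 2*t^2/3 - 36*t - 24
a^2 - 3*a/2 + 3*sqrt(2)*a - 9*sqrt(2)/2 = (a - 3/2)*(a + 3*sqrt(2))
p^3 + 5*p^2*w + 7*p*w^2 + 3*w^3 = (p + w)^2*(p + 3*w)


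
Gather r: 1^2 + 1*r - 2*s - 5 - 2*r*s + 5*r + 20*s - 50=r*(6 - 2*s) + 18*s - 54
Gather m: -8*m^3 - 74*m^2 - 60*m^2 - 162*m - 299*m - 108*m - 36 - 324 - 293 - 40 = -8*m^3 - 134*m^2 - 569*m - 693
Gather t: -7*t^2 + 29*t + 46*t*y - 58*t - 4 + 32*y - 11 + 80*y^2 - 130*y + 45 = -7*t^2 + t*(46*y - 29) + 80*y^2 - 98*y + 30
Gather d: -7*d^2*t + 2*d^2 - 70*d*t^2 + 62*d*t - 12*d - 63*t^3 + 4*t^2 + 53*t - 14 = d^2*(2 - 7*t) + d*(-70*t^2 + 62*t - 12) - 63*t^3 + 4*t^2 + 53*t - 14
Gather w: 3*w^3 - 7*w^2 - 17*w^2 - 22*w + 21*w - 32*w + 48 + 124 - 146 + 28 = 3*w^3 - 24*w^2 - 33*w + 54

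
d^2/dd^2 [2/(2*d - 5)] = 16/(2*d - 5)^3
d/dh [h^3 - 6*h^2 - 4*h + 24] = 3*h^2 - 12*h - 4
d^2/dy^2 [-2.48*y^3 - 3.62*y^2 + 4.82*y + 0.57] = -14.88*y - 7.24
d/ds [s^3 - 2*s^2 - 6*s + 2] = 3*s^2 - 4*s - 6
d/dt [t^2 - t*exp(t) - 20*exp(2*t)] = -t*exp(t) + 2*t - 40*exp(2*t) - exp(t)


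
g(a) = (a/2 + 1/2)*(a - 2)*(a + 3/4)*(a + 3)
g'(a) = (a/2 + 1/2)*(a - 2)*(a + 3/4) + (a/2 + 1/2)*(a - 2)*(a + 3) + (a/2 + 1/2)*(a + 3/4)*(a + 3) + (a - 2)*(a + 3/4)*(a + 3)/2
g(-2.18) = -2.89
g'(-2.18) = 1.64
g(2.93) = 39.88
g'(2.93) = 70.59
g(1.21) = -7.20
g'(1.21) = 0.47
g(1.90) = -1.88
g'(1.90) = 17.08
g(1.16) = -7.21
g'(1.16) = -0.26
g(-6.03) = 323.09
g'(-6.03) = -272.29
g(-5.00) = 119.00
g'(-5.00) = -134.25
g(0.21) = -3.34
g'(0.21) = -5.41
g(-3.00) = 0.00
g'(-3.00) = -11.25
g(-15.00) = 20349.00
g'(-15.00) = -5774.25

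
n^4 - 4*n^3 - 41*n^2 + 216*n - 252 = (n - 6)*(n - 3)*(n - 2)*(n + 7)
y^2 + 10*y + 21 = (y + 3)*(y + 7)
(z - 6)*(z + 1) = z^2 - 5*z - 6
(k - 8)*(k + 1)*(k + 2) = k^3 - 5*k^2 - 22*k - 16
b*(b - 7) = b^2 - 7*b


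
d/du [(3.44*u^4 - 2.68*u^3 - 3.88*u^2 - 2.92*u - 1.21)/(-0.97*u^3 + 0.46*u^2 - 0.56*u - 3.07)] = (-3.3368*u^6 + 3.1648*u^5 - 10.7756*u^4 - 44.9064*u^3 + 24.6777*u^2 + 24.9364*u + 8.2868)/(0.9409*u^6 - 0.8924*u^5 + 1.298*u^4 + 5.4406*u^3 - 2.5108*u^2 + 3.4384*u + 9.4249)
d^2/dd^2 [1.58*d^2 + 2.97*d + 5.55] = 3.16000000000000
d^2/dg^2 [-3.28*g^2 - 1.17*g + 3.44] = -6.56000000000000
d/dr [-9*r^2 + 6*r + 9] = 6 - 18*r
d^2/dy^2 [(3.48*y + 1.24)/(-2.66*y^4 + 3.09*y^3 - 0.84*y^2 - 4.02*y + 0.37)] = (-295.477056*y^7 + 282.181312*y^6 + 59.74308*y^5 + 85.5226080000001*y^4 - 161.408592*y^3 + 120.26784*y^2 - 23.106744*y - 51.20088)/(18.821096*y^12 - 65.590812*y^11 + 94.02435*y^10 + 14.402331*y^9 - 176.413944*y^8 + 180.74997*y^7 + 51.388065*y^6 - 159.274044*y^5 + 68.60985*y^4 + 56.199249*y^3 - 17.593056*y^2 + 1.651014*y - 0.050653)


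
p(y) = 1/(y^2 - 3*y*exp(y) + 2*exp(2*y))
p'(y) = (3*y*exp(y) - 2*y - 4*exp(2*y) + 3*exp(y))/(y^2 - 3*y*exp(y) + 2*exp(2*y))^2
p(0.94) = 0.15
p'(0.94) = -0.29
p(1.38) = 0.06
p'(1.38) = -0.13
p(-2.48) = 0.15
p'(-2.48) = 0.10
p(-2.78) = 0.12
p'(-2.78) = 0.08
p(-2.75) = 0.12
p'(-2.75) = 0.08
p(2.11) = 0.01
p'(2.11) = -0.03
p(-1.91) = 0.22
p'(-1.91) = 0.16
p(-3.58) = 0.08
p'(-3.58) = 0.04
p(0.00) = 0.50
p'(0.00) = -0.25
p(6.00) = 0.00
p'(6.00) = 0.00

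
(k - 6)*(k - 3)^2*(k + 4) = k^4 - 8*k^3 - 3*k^2 + 126*k - 216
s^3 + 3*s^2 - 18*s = s*(s - 3)*(s + 6)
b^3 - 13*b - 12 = (b - 4)*(b + 1)*(b + 3)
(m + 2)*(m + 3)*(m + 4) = m^3 + 9*m^2 + 26*m + 24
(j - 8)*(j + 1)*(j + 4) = j^3 - 3*j^2 - 36*j - 32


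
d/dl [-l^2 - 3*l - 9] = -2*l - 3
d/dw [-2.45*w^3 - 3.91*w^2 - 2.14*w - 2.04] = -7.35*w^2 - 7.82*w - 2.14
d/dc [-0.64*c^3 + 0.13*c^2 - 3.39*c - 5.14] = -1.92*c^2 + 0.26*c - 3.39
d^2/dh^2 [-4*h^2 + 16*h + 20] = -8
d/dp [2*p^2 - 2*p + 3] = 4*p - 2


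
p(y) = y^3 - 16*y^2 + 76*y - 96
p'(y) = 3*y^2 - 32*y + 76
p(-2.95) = -485.11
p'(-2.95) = 196.51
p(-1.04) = -193.47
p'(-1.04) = 112.52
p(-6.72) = -1632.72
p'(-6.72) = 426.52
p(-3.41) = -580.86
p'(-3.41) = 220.00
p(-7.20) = -1845.89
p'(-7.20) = 461.92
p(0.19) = -82.13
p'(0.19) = 70.03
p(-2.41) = -386.09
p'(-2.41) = 170.54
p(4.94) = 9.54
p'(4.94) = -8.87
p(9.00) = 21.00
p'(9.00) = 31.00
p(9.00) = 21.00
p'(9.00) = 31.00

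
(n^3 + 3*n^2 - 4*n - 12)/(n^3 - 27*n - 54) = (n^2 - 4)/(n^2 - 3*n - 18)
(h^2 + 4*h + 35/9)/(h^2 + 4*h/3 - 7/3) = (h + 5/3)/(h - 1)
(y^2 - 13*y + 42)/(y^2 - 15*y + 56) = (y - 6)/(y - 8)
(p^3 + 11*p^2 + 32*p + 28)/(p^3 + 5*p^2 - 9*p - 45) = (p^3 + 11*p^2 + 32*p + 28)/(p^3 + 5*p^2 - 9*p - 45)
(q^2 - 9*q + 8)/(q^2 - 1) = (q - 8)/(q + 1)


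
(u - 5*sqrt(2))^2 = u^2 - 10*sqrt(2)*u + 50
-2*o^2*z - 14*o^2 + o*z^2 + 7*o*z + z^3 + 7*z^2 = (-o + z)*(2*o + z)*(z + 7)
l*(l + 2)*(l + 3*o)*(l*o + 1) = l^4*o + 3*l^3*o^2 + 2*l^3*o + l^3 + 6*l^2*o^2 + 3*l^2*o + 2*l^2 + 6*l*o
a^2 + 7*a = a*(a + 7)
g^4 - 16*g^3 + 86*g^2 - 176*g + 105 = (g - 7)*(g - 5)*(g - 3)*(g - 1)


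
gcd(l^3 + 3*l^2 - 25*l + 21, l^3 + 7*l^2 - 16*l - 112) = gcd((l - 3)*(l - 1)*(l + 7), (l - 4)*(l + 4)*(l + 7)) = l + 7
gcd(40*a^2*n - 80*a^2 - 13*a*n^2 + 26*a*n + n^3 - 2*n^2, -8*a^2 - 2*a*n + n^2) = 1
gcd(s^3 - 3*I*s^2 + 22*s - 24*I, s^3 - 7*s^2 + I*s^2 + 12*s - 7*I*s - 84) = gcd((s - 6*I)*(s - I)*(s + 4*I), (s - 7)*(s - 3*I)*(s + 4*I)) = s + 4*I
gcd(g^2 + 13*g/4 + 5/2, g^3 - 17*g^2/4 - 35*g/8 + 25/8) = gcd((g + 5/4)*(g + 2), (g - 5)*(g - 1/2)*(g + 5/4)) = g + 5/4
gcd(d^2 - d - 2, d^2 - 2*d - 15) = 1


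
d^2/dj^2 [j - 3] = 0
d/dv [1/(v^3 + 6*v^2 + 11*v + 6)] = (-3*v^2 - 12*v - 11)/(v^3 + 6*v^2 + 11*v + 6)^2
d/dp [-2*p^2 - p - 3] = -4*p - 1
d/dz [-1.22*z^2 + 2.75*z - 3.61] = 2.75 - 2.44*z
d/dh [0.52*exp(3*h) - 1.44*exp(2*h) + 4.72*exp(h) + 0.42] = (1.56*exp(2*h) - 2.88*exp(h) + 4.72)*exp(h)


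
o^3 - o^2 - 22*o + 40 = (o - 4)*(o - 2)*(o + 5)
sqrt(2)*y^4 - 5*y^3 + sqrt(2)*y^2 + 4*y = y*(y - 2*sqrt(2))*(y - sqrt(2))*(sqrt(2)*y + 1)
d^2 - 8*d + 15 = (d - 5)*(d - 3)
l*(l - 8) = l^2 - 8*l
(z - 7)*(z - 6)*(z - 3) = z^3 - 16*z^2 + 81*z - 126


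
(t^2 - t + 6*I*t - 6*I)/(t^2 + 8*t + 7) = (t^2 - t + 6*I*t - 6*I)/(t^2 + 8*t + 7)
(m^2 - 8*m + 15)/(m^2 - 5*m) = (m - 3)/m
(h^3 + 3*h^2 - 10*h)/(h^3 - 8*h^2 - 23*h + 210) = h*(h - 2)/(h^2 - 13*h + 42)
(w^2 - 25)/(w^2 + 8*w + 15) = (w - 5)/(w + 3)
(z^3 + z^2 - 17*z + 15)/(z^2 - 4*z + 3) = z + 5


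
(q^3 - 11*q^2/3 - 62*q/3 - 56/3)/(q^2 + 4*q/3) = q - 5 - 14/q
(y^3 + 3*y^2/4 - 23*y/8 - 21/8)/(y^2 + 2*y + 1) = (y^2 - y/4 - 21/8)/(y + 1)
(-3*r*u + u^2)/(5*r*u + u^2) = (-3*r + u)/(5*r + u)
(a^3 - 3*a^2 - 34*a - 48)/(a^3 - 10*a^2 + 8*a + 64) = (a + 3)/(a - 4)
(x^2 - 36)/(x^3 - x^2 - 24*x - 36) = (x + 6)/(x^2 + 5*x + 6)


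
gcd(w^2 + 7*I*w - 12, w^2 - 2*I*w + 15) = w + 3*I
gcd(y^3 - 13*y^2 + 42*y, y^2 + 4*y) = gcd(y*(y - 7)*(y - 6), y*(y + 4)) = y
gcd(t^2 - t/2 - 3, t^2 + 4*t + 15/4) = t + 3/2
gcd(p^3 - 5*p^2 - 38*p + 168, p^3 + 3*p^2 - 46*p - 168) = p^2 - p - 42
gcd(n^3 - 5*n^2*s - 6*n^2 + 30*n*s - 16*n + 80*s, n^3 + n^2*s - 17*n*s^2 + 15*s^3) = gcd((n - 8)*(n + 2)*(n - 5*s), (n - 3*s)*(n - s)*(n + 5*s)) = 1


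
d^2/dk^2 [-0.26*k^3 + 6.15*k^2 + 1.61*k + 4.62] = 12.3 - 1.56*k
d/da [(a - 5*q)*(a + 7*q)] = 2*a + 2*q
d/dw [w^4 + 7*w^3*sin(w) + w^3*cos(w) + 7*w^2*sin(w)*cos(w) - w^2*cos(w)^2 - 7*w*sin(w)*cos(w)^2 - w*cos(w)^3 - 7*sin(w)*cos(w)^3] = -w^3*sin(w) + 7*w^3*cos(w) + 4*w^3 + 21*w^2*sin(w) + w^2*sin(2*w) + 3*w^2*cos(w) + 7*w^2*cos(2*w) + 3*w*sin(w)/4 + 7*w*sin(2*w) + 3*w*sin(3*w)/4 - 7*w*cos(w)/4 - w*cos(2*w) - 21*w*cos(3*w)/4 - w - 7*sin(w)/4 - 7*sin(3*w)/4 - 3*cos(w)/4 - 7*cos(2*w)^2 - 7*cos(2*w)/2 - cos(3*w)/4 + 7/2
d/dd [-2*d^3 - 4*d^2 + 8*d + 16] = -6*d^2 - 8*d + 8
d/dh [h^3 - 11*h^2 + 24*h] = 3*h^2 - 22*h + 24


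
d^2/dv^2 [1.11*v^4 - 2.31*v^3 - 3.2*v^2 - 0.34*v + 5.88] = 13.32*v^2 - 13.86*v - 6.4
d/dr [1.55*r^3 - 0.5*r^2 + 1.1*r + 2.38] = 4.65*r^2 - 1.0*r + 1.1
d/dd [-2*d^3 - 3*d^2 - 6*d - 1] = -6*d^2 - 6*d - 6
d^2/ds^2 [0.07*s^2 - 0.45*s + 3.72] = 0.140000000000000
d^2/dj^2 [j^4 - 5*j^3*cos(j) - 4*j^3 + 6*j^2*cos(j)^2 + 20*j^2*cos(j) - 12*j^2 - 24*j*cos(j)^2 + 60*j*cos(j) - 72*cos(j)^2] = 5*j^3*cos(j) + 30*j^2*sin(j) - 20*j^2*cos(j) - 12*j^2*cos(2*j) + 12*j^2 - 80*j*sin(j) - 24*j*sin(2*j) - 90*j*cos(j) + 48*j*cos(2*j) - 24*j - 120*sin(j) + 48*sin(2*j) + 40*cos(j) + 150*cos(2*j) - 18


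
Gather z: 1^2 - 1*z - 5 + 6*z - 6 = 5*z - 10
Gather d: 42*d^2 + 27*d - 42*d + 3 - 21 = 42*d^2 - 15*d - 18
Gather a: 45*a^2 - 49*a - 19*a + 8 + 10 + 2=45*a^2 - 68*a + 20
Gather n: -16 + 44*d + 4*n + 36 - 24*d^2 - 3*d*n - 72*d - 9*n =-24*d^2 - 28*d + n*(-3*d - 5) + 20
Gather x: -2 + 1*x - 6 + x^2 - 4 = x^2 + x - 12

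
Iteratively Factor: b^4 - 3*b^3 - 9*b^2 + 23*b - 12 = (b - 4)*(b^3 + b^2 - 5*b + 3) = (b - 4)*(b - 1)*(b^2 + 2*b - 3) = (b - 4)*(b - 1)^2*(b + 3)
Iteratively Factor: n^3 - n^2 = (n)*(n^2 - n) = n*(n - 1)*(n)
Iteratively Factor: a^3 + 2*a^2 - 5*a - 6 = (a + 1)*(a^2 + a - 6) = (a - 2)*(a + 1)*(a + 3)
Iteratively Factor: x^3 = (x)*(x^2) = x^2*(x)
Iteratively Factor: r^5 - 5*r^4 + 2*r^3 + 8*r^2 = (r + 1)*(r^4 - 6*r^3 + 8*r^2) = r*(r + 1)*(r^3 - 6*r^2 + 8*r) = r*(r - 2)*(r + 1)*(r^2 - 4*r) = r^2*(r - 2)*(r + 1)*(r - 4)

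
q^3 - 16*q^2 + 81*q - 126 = (q - 7)*(q - 6)*(q - 3)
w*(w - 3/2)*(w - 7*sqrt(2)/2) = w^3 - 7*sqrt(2)*w^2/2 - 3*w^2/2 + 21*sqrt(2)*w/4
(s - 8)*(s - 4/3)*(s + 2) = s^3 - 22*s^2/3 - 8*s + 64/3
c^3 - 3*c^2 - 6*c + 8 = (c - 4)*(c - 1)*(c + 2)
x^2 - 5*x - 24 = (x - 8)*(x + 3)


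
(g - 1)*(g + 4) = g^2 + 3*g - 4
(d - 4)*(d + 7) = d^2 + 3*d - 28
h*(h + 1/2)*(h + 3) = h^3 + 7*h^2/2 + 3*h/2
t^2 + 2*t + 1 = (t + 1)^2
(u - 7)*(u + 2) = u^2 - 5*u - 14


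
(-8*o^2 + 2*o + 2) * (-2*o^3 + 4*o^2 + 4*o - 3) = 16*o^5 - 36*o^4 - 28*o^3 + 40*o^2 + 2*o - 6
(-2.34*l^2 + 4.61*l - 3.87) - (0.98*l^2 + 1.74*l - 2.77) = -3.32*l^2 + 2.87*l - 1.1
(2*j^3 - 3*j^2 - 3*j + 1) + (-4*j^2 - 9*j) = 2*j^3 - 7*j^2 - 12*j + 1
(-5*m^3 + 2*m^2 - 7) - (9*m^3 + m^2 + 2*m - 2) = -14*m^3 + m^2 - 2*m - 5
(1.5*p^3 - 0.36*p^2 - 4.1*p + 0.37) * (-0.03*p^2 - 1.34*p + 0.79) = -0.045*p^5 - 1.9992*p^4 + 1.7904*p^3 + 5.1985*p^2 - 3.7348*p + 0.2923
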